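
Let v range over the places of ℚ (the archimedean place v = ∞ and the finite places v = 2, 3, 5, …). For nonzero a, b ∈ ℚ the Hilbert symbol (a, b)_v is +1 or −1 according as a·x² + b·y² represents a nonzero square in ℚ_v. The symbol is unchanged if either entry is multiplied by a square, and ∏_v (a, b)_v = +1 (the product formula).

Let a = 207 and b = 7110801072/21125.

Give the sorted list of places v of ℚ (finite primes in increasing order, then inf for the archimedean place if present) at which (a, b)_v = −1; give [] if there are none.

Mod squares: a ≡ 23, b ≡ 1615. Check v ∈ {∞, 2, 3, 5, 13, 17, 19, 23}.
v=23: a=23^1·(≡9), b=23^2·(≡5) mod 23; (9|23)=+1, (5|23)=-1; (−1)^{1·2·11}·(+1)^2·(-1)^1 = -1.
v=∞: 23 > 0 and 1615 > 0  ⇒  (a,b)_∞ = +1.
v=5: a=5^0·(≡2), b=5^-3·(≡3) mod 5; (2|5)=-1, (3|5)=-1; (−1)^{0·-3·2}·(-1)^-3·(-1)^0 = -1.
v=19: a=19^0·(≡17), b=19^1·(≡7) mod 19; (17|19)=+1, (7|19)=+1; (−1)^{0·1·9}·(+1)^1·(+1)^0 = +1.
v=13: a=13^0·(≡12), b=13^-2·(≡3) mod 13; (12|13)=+1, (3|13)=+1; (−1)^{0·-2·6}·(+1)^-2·(+1)^0 = +1.
v=17: a=17^0·(≡3), b=17^3·(≡6) mod 17; (3|17)=-1, (6|17)=-1; (−1)^{0·3·8}·(-1)^3·(-1)^0 = -1.
v=2: v_2(a)=0, v_2(b)=4; units ≡ 7, 7 (mod 8); ε·ε+αω+βω = 1·1+0·0+4·0 ≡ 1  ⇒  (a,b)_2 = -1.
v=3: a=3^2·(≡2), b=3^2·(≡1) mod 3; (2|3)=-1, (1|3)=+1; (−1)^{2·2·1}·(-1)^2·(+1)^2 = +1.
(23, 1615 / ℚ) ramifies at {2, 5, 17, 23}: a division algebra.

[2, 5, 17, 23]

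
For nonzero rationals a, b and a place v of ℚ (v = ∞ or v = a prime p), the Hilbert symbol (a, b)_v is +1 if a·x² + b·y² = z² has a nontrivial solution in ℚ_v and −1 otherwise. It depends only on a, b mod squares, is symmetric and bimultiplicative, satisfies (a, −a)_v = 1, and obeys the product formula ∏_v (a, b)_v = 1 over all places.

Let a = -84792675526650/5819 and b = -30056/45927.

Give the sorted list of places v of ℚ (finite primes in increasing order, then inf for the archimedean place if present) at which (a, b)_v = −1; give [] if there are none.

Mod squares: a ≡ -286, b ≡ -182. Check v ∈ {∞, 2, 3, 5, 7, 11, 13, 17, 23}.
v=7: a=7^6·(≡1), b=7^-1·(≡1) mod 7; (1|7)=+1, (1|7)=+1; (−1)^{6·-1·3}·(+1)^-1·(+1)^6 = +1.
v=∞: -286 < 0 and -182 < 0  ⇒  (a,b)_∞ = -1.
v=23: a=23^-2·(≡4), b=23^0·(≡16) mod 23; (4|23)=+1, (16|23)=+1; (−1)^{-2·0·11}·(+1)^0·(+1)^-2 = +1.
v=13: a=13^3·(≡1), b=13^1·(≡12) mod 13; (1|13)=+1, (12|13)=+1; (−1)^{3·1·6}·(+1)^1·(+1)^3 = +1.
v=2: v_2(a)=1, v_2(b)=3; units ≡ 1, 5 (mod 8); ε·ε+αω+βω = 0·0+1·1+3·0 ≡ 1  ⇒  (a,b)_2 = -1.
v=5: a=5^2·(≡1), b=5^0·(≡2) mod 5; (1|5)=+1, (2|5)=-1; (−1)^{2·0·2}·(+1)^0·(-1)^2 = +1.
v=11: a=11^-1·(≡8), b=11^0·(≡9) mod 11; (8|11)=-1, (9|11)=+1; (−1)^{-1·0·5}·(-1)^0·(+1)^-1 = +1.
v=17: a=17^0·(≡3), b=17^2·(≡10) mod 17; (3|17)=-1, (10|17)=-1; (−1)^{0·2·8}·(-1)^2·(-1)^0 = +1.
v=3: a=3^8·(≡2), b=3^-8·(≡1) mod 3; (2|3)=-1, (1|3)=+1; (−1)^{8·-8·1}·(-1)^-8·(+1)^8 = +1.
|Ram(-286, -182)| = 2, even; anisotropic at {2, ∞}.

[2, inf]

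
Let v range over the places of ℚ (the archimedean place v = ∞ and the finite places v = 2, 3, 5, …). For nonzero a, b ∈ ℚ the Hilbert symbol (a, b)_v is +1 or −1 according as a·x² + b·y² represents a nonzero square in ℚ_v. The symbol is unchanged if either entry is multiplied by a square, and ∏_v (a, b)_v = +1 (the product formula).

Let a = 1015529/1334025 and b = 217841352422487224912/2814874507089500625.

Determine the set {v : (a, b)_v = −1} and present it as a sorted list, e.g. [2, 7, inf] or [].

Mod squares: a ≡ 1015529, b ≡ 13201877. Check v ∈ {∞, 2, 3, 5, 7, 11, 13, 17, 31, 41, 47}.
v=17: a=17^1·(≡16), b=17^3·(≡15) mod 17; (16|17)=+1, (15|17)=+1; (−1)^{1·3·8}·(+1)^3·(+1)^1 = +1.
v=2: v_2(a)=0, v_2(b)=4; units ≡ 1, 5 (mod 8); ε·ε+αω+βω = 0·0+0·1+4·0 ≡ 0  ⇒  (a,b)_2 = +1.
v=47: a=47^1·(≡21), b=47^3·(≡40) mod 47; (21|47)=+1, (40|47)=-1; (−1)^{1·3·23}·(+1)^3·(-1)^1 = +1.
v=3: a=3^-2·(≡2), b=3^-2·(≡2) mod 3; (2|3)=-1, (2|3)=-1; (−1)^{-2·-2·1}·(-1)^-2·(-1)^-2 = +1.
v=31: a=31^1·(≡27), b=31^3·(≡4) mod 31; (27|31)=-1, (4|31)=+1; (−1)^{1·3·15}·(-1)^3·(+1)^1 = +1.
v=7: a=7^-2·(≡2), b=7^-10·(≡3) mod 7; (2|7)=+1, (3|7)=-1; (−1)^{-2·-10·3}·(+1)^-10·(-1)^-2 = +1.
v=41: a=41^1·(≡16), b=41^3·(≡38) mod 41; (16|41)=+1, (38|41)=-1; (−1)^{1·3·20}·(+1)^3·(-1)^1 = -1.
v=5: a=5^-2·(≡4), b=5^-4·(≡2) mod 5; (4|5)=+1, (2|5)=-1; (−1)^{-2·-4·2}·(+1)^-4·(-1)^-2 = +1.
v=11: a=11^-2·(≡3), b=11^-6·(≡2) mod 11; (3|11)=+1, (2|11)=-1; (−1)^{-2·-6·5}·(+1)^-6·(-1)^-2 = +1.
v=13: a=13^0·(≡2), b=13^1·(≡5) mod 13; (2|13)=-1, (5|13)=-1; (−1)^{0·1·6}·(-1)^1·(-1)^0 = -1.
v=∞: 1015529 > 0 and 13201877 > 0  ⇒  (a,b)_∞ = +1.
Ram(1015529, 13201877) = {13, 41}; no ℚ_13-point on the conic.

[13, 41]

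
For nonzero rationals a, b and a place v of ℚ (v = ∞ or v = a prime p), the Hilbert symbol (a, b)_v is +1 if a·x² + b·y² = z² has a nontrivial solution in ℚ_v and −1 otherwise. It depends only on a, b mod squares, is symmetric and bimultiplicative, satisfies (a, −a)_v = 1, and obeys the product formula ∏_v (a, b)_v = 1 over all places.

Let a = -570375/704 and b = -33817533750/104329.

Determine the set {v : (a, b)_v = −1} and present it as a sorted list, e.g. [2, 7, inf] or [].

[2, inf]

(a, b) ≡ (-165, -6) mod (ℚ^×)²; places V = {2, 3, 5, 7, 11, 13, 17, 19, ∞}.
(a,b)_13: α=2, u≡9; β=2, v≡6 (mod 13); (9|13)=+1, (6|13)=-1; sign (−1)^0·+1^2·-1^2 = +1.
(a,b)_5: α=3, u≡3; β=4, v≡4 (mod 5); (3|5)=-1, (4|5)=+1; sign (−1)^0·-1^4·+1^3 = +1.
(a,b)_19: α=0, u≡5; β=-2, v≡3 (mod 19); (5|19)=+1, (3|19)=-1; sign (−1)^0·+1^-2·-1^0 = +1.
(a,b)_7: α=0, u≡5; β=2, v≡1 (mod 7); (5|7)=-1, (1|7)=+1; sign (−1)^0·-1^2·+1^0 = +1.
(a,b)_11: α=-1, u≡7; β=2, v≡3 (mod 11); (7|11)=-1, (3|11)=+1; sign (−1)^0·-1^2·+1^-1 = +1.
(a,b)_∞: sgn(-165)=−, sgn(-6)=−, so -1.
(a,b)_17: α=0, u≡11; β=-2, v≡12 (mod 17); (11|17)=-1, (12|17)=-1; sign (−1)^0·-1^-2·-1^0 = +1.
(a,b)_2: α=-6, β=1; u≡3, v≡5 (mod 8); ε(u)ε(v)=1·0, αω(v)=-6·1, βω(u)=1·1; sum ≡ 1  ⇒  -1.
(a,b)_3: α=3, u≡2; β=3, v≡1 (mod 3); (2|3)=-1, (1|3)=+1; sign (−1)^1·-1^3·+1^3 = +1.
(-165, -6 / ℚ) ramifies at {2, ∞}: a division algebra.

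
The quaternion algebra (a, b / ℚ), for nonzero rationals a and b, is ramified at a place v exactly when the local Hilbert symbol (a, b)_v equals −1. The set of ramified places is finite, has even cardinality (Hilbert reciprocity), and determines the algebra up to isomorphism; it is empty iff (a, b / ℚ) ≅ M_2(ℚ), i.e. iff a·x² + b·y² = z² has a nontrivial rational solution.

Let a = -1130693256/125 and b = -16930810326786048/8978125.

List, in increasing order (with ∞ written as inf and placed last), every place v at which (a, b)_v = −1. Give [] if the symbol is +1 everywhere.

[11, 31, 43, inf]

Mod squares: a ≡ -17448970, b ≡ -51170. Check v ∈ {∞, 2, 3, 5, 7, 11, 13, 17, 31, 43}.
v=31: a=31^1·(≡4), b=31^2·(≡3) mod 31; (4|31)=+1, (3|31)=-1; (−1)^{1·2·15}·(+1)^2·(-1)^1 = -1.
v=11: a=11^1·(≡10), b=11^2·(≡2) mod 11; (10|11)=-1, (2|11)=-1; (−1)^{1·2·5}·(-1)^2·(-1)^1 = -1.
v=13: a=13^0·(≡6), b=13^-2·(≡5) mod 13; (6|13)=-1, (5|13)=-1; (−1)^{0·-2·6}·(-1)^-2·(-1)^0 = +1.
v=17: a=17^1·(≡13), b=17^-1·(≡13) mod 17; (13|17)=+1, (13|17)=+1; (−1)^{1·-1·8}·(+1)^-1·(+1)^1 = +1.
v=2: v_2(a)=3, v_2(b)=13; units ≡ 3, 7 (mod 8); ε·ε+αω+βω = 1·1+3·0+13·1 ≡ 0  ⇒  (a,b)_2 = +1.
v=3: a=3^4·(≡2), b=3^10·(≡1) mod 3; (2|3)=-1, (1|3)=+1; (−1)^{4·10·1}·(-1)^10·(+1)^4 = +1.
v=7: a=7^1·(≡4), b=7^1·(≡5) mod 7; (4|7)=+1, (5|7)=-1; (−1)^{1·1·3}·(+1)^1·(-1)^1 = +1.
v=∞: -17448970 < 0 and -51170 < 0  ⇒  (a,b)_∞ = -1.
v=43: a=43^1·(≡1), b=43^1·(≡16) mod 43; (1|43)=+1, (16|43)=+1; (−1)^{1·1·21}·(+1)^1·(+1)^1 = -1.
v=5: a=5^-3·(≡4), b=5^-5·(≡4) mod 5; (4|5)=+1, (4|5)=+1; (−1)^{-3·-5·2}·(+1)^-5·(+1)^-3 = +1.
Ram(-17448970, -51170) = {11, 31, 43, ∞}; no ℚ_11-point on the conic.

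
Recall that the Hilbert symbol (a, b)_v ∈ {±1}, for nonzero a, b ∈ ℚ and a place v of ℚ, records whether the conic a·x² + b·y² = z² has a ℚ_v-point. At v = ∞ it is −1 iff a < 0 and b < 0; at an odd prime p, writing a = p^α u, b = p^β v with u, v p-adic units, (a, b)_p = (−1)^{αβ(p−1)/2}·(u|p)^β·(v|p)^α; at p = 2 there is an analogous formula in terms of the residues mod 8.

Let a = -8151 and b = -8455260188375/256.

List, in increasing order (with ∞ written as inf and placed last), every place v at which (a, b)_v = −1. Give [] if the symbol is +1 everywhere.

(a, b) ≡ (-8151, -935) mod (ℚ^×)²; places V = {2, 3, 5, 7, 11, 13, 17, 19, ∞}.
(a,b)_7: α=0, u≡4; β=2, v≡3 (mod 7); (4|7)=+1, (3|7)=-1; sign (−1)^0·+1^2·-1^0 = +1.
(a,b)_11: α=1, u≡7; β=3, v≡1 (mod 11); (7|11)=-1, (1|11)=+1; sign (−1)^1·-1^3·+1^1 = +1.
(a,b)_19: α=1, u≡8; β=2, v≡18 (mod 19); (8|19)=-1, (18|19)=-1; sign (−1)^0·-1^2·-1^1 = -1.
(a,b)_17: α=0, u≡9; β=1, v≡15 (mod 17); (9|17)=+1, (15|17)=+1; sign (−1)^0·+1^1·+1^0 = +1.
(a,b)_2: α=0, β=-8; u≡1, v≡1 (mod 8); ε(u)ε(v)=0·0, αω(v)=0·0, βω(u)=-8·0; sum ≡ 0  ⇒  +1.
(a,b)_13: α=1, u≡10; β=2, v≡9 (mod 13); (10|13)=+1, (9|13)=+1; sign (−1)^0·+1^2·+1^1 = +1.
(a,b)_5: α=0, u≡4; β=3, v≡3 (mod 5); (4|5)=+1, (3|5)=-1; sign (−1)^0·+1^3·-1^0 = +1.
(a,b)_∞: sgn(-8151)=−, sgn(-935)=−, so -1.
(a,b)_3: α=1, u≡1; β=0, v≡1 (mod 3); (1|3)=+1, (1|3)=+1; sign (−1)^0·+1^0·+1^1 = +1.
Ram(-8151, -935) = {19, ∞}; no ℚ_19-point on the conic.

[19, inf]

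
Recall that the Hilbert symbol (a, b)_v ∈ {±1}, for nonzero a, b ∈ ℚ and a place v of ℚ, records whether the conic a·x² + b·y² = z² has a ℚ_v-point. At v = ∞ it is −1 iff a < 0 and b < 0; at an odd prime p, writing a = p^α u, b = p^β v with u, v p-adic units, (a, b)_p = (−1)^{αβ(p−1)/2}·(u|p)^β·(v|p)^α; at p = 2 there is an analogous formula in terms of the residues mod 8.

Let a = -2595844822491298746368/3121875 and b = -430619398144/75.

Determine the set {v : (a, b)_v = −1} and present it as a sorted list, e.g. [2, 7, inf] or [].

(a, b) ≡ (-4202889015, -1866243) mod (ℚ^×)²; places V = {2, 3, 5, 7, 11, 13, 17, 19, 23, 31, 37, 43, ∞}.
(a,b)_31: α=1, u≡7; β=0, v≡9 (mod 31); (7|31)=+1, (9|31)=+1; sign (−1)^0·+1^0·+1^1 = +1.
(a,b)_7: α=2, u≡2; β=0, v≡6 (mod 7); (2|7)=+1, (6|7)=-1; sign (−1)^0·+1^0·-1^2 = +1.
(a,b)_23: α=1, u≡10; β=1, v≡18 (mod 23); (10|23)=-1, (18|23)=+1; sign (−1)^1·-1^1·+1^1 = +1.
(a,b)_19: α=1, u≡10; β=0, v≡13 (mod 19); (10|19)=-1, (13|19)=-1; sign (−1)^0·-1^0·-1^1 = -1.
(a,b)_11: α=2, u≡3; β=0, v≡6 (mod 11); (3|11)=+1, (6|11)=-1; sign (−1)^0·+1^0·-1^2 = +1.
(a,b)_3: α=-3, u≡2; β=-1, v≡2 (mod 3); (2|3)=-1, (2|3)=-1; sign (−1)^1·-1^-1·-1^-3 = -1.
(a,b)_37: α=-1, u≡1; β=1, v≡24 (mod 37); (1|37)=+1, (24|37)=-1; sign (−1)^0·+1^1·-1^-1 = -1.
(a,b)_∞: sgn(-4202889015)=−, sgn(-1866243)=−, so -1.
(a,b)_43: α=1, u≡2; β=1, v≡29 (mod 43); (2|43)=-1, (29|43)=-1; sign (−1)^1·-1^1·-1^1 = -1.
(a,b)_13: α=3, u≡1; β=2, v≡6 (mod 13); (1|13)=+1, (6|13)=-1; sign (−1)^0·+1^2·-1^3 = -1.
(a,b)_17: α=4, u≡7; β=1, v≡6 (mod 17); (7|17)=-1, (6|17)=-1; sign (−1)^0·-1^1·-1^4 = -1.
(a,b)_5: α=-5, u≡3; β=-2, v≡2 (mod 5); (3|5)=-1, (2|5)=-1; sign (−1)^0·-1^-2·-1^-5 = -1.
(a,b)_2: α=12, β=12; u≡1, v≡5 (mod 8); ε(u)ε(v)=0·0, αω(v)=12·1, βω(u)=12·0; sum ≡ 0  ⇒  +1.
(-4202889015, -1866243 / ℚ) ramifies at {3, 5, 13, 17, 19, 37, 43, ∞}: a division algebra.

[3, 5, 13, 17, 19, 37, 43, inf]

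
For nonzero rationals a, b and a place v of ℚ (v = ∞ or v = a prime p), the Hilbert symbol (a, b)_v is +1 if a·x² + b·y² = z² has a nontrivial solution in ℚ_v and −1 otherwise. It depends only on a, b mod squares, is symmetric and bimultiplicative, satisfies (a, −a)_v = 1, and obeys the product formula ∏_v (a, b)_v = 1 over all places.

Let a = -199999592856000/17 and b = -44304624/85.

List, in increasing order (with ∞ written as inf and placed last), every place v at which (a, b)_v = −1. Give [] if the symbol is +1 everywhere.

(a, b) ≡ (-255, -533715) mod (ℚ^×)²; places V = {2, 3, 5, 7, 13, 17, 23, ∞}.
(a,b)_23: α=2, u≡7; β=1, v≡12 (mod 23); (7|23)=-1, (12|23)=+1; sign (−1)^0·-1^1·+1^2 = -1.
(a,b)_7: α=4, u≡1; β=3, v≡3 (mod 7); (1|7)=+1, (3|7)=-1; sign (−1)^0·+1^3·-1^4 = +1.
(a,b)_5: α=3, u≡1; β=-1, v≡3 (mod 5); (1|5)=+1, (3|5)=-1; sign (−1)^0·+1^-1·-1^3 = -1.
(a,b)_13: α=0, u≡6; β=1, v≡12 (mod 13); (6|13)=-1, (12|13)=+1; sign (−1)^0·-1^1·+1^0 = -1.
(a,b)_17: α=-1, u≡2; β=-1, v≡9 (mod 17); (2|17)=+1, (9|17)=+1; sign (−1)^0·+1^-1·+1^-1 = +1.
(a,b)_∞: sgn(-255)=−, sgn(-533715)=−, so -1.
(a,b)_3: α=9, u≡2; β=3, v≡1 (mod 3); (2|3)=-1, (1|3)=+1; sign (−1)^1·-1^3·+1^9 = +1.
(a,b)_2: α=6, β=4; u≡1, v≡5 (mod 8); ε(u)ε(v)=0·0, αω(v)=6·1, βω(u)=4·0; sum ≡ 0  ⇒  +1.
Ram(-255, -533715) = {5, 13, 23, ∞}; no ℚ_5-point on the conic.

[5, 13, 23, inf]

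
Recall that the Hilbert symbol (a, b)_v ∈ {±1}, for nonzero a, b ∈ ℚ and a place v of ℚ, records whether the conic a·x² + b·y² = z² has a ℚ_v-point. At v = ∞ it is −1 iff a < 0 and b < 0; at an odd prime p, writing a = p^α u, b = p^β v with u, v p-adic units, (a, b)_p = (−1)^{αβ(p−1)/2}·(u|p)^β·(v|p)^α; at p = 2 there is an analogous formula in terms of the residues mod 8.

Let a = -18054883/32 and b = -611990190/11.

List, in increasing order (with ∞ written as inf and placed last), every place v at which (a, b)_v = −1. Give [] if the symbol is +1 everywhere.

[7, 11, 29, inf]

Mod squares: a ≡ -736934, b ≡ -747988010. Check v ∈ {∞, 2, 3, 5, 7, 11, 19, 29, 41, 43}.
v=19: a=19^1·(≡8), b=19^1·(≡4) mod 19; (8|19)=-1, (4|19)=+1; (−1)^{1·1·9}·(-1)^1·(+1)^1 = +1.
v=2: v_2(a)=-5, v_2(b)=1; units ≡ 5, 3 (mod 8); ε·ε+αω+βω = 0·1+-5·1+1·1 ≡ 0  ⇒  (a,b)_2 = +1.
v=41: a=41^1·(≡39), b=41^1·(≡18) mod 41; (39|41)=+1, (18|41)=+1; (−1)^{1·1·20}·(+1)^1·(+1)^1 = +1.
v=5: a=5^0·(≡1), b=5^1·(≡2) mod 5; (1|5)=+1, (2|5)=-1; (−1)^{0·1·2}·(+1)^1·(-1)^0 = +1.
v=3: a=3^0·(≡1), b=3^2·(≡1) mod 3; (1|3)=+1, (1|3)=+1; (−1)^{0·2·1}·(+1)^2·(+1)^0 = +1.
v=43: a=43^1·(≡30), b=43^1·(≡14) mod 43; (30|43)=-1, (14|43)=+1; (−1)^{1·1·21}·(-1)^1·(+1)^1 = +1.
v=29: a=29^0·(≡8), b=29^1·(≡12) mod 29; (8|29)=-1, (12|29)=-1; (−1)^{0·1·14}·(-1)^1·(-1)^0 = -1.
v=∞: -736934 < 0 and -747988010 < 0  ⇒  (a,b)_∞ = -1.
v=7: a=7^2·(≡5), b=7^1·(≡4) mod 7; (5|7)=-1, (4|7)=+1; (−1)^{2·1·3}·(-1)^1·(+1)^2 = -1.
v=11: a=11^1·(≡10), b=11^-1·(≡2) mod 11; (10|11)=-1, (2|11)=-1; (−1)^{1·-1·5}·(-1)^-1·(-1)^1 = -1.
(-736934, -747988010 / ℚ) ramifies at {7, 11, 29, ∞}: a division algebra.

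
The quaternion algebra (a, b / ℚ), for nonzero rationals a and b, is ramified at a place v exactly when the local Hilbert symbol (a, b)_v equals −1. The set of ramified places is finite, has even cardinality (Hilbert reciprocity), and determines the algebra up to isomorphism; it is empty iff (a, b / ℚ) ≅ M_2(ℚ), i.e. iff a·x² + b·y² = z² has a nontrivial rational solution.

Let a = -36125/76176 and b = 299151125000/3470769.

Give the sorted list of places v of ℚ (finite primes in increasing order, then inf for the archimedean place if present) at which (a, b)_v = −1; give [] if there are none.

Mod squares: a ≡ -5, b ≡ 2. Check v ∈ {∞, 2, 3, 5, 7, 13, 17, 23}.
v=17: a=17^2·(≡6), b=17^2·(≡1) mod 17; (6|17)=-1, (1|17)=+1; (−1)^{2·2·8}·(-1)^2·(+1)^2 = +1.
v=23: a=23^-2·(≡9), b=23^-2·(≡16) mod 23; (9|23)=+1, (16|23)=+1; (−1)^{-2·-2·11}·(+1)^-2·(+1)^-2 = +1.
v=3: a=3^-2·(≡1), b=3^-8·(≡2) mod 3; (1|3)=+1, (2|3)=-1; (−1)^{-2·-8·1}·(+1)^-8·(-1)^-2 = +1.
v=∞: -5 < 0 and 2 > 0  ⇒  (a,b)_∞ = +1.
v=2: v_2(a)=-4, v_2(b)=3; units ≡ 3, 1 (mod 8); ε·ε+αω+βω = 1·0+-4·0+3·1 ≡ 1  ⇒  (a,b)_2 = -1.
v=5: a=5^3·(≡1), b=5^6·(≡3) mod 5; (1|5)=+1, (3|5)=-1; (−1)^{3·6·2}·(+1)^6·(-1)^3 = -1.
v=7: a=7^0·(≡1), b=7^2·(≡2) mod 7; (1|7)=+1, (2|7)=+1; (−1)^{0·2·3}·(+1)^2·(+1)^0 = +1.
v=13: a=13^0·(≡6), b=13^2·(≡11) mod 13; (6|13)=-1, (11|13)=-1; (−1)^{0·2·6}·(-1)^2·(-1)^0 = +1.
Ram(-5, 2) = {2, 5}; no ℚ_2-point on the conic.

[2, 5]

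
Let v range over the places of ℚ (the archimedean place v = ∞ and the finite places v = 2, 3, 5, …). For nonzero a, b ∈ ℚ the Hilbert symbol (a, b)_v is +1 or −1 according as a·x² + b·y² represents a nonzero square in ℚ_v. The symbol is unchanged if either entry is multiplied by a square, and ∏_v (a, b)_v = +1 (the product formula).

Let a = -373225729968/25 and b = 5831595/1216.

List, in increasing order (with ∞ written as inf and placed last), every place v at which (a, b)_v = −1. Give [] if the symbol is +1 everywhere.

Mod squares: a ≡ -3, b ≡ 11305. Check v ∈ {∞, 2, 3, 5, 7, 11, 13, 17, 19}.
v=11: a=11^0·(≡10), b=11^2·(≡8) mod 11; (10|11)=-1, (8|11)=-1; (−1)^{0·2·5}·(-1)^2·(-1)^0 = +1.
v=2: v_2(a)=4, v_2(b)=-6; units ≡ 5, 1 (mod 8); ε·ε+αω+βω = 0·0+4·0+-6·1 ≡ 0  ⇒  (a,b)_2 = +1.
v=7: a=7^2·(≡4), b=7^1·(≡3) mod 7; (4|7)=+1, (3|7)=-1; (−1)^{2·1·3}·(+1)^1·(-1)^2 = +1.
v=19: a=19^2·(≡9), b=19^-1·(≡11) mod 19; (9|19)=+1, (11|19)=+1; (−1)^{2·-1·9}·(+1)^-1·(+1)^2 = +1.
v=∞: -3 < 0 and 11305 > 0  ⇒  (a,b)_∞ = +1.
v=13: a=13^2·(≡3), b=13^0·(≡6) mod 13; (3|13)=+1, (6|13)=-1; (−1)^{2·0·6}·(+1)^0·(-1)^2 = +1.
v=5: a=5^-2·(≡2), b=5^1·(≡4) mod 5; (2|5)=-1, (4|5)=+1; (−1)^{-2·1·2}·(-1)^1·(+1)^-2 = -1.
v=17: a=17^2·(≡10), b=17^1·(≡1) mod 17; (10|17)=-1, (1|17)=+1; (−1)^{2·1·8}·(-1)^1·(+1)^2 = -1.
v=3: a=3^3·(≡2), b=3^4·(≡1) mod 3; (2|3)=-1, (1|3)=+1; (−1)^{3·4·1}·(-1)^4·(+1)^3 = +1.
(-3, 11305 / ℚ) ramifies at {5, 17}: a division algebra.

[5, 17]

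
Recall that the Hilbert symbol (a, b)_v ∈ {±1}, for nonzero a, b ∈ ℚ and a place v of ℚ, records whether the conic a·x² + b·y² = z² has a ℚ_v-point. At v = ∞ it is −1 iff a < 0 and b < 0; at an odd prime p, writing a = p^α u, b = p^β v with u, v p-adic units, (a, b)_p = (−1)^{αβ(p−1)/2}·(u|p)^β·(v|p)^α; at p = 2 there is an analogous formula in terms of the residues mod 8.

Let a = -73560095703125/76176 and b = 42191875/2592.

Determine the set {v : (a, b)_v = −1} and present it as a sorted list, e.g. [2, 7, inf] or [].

[11, 17]

(a, b) ≡ (-5, 374) mod (ℚ^×)²; places V = {2, 3, 5, 11, 17, 19, 23, ∞}.
(a,b)_17: α=2, u≡5; β=1, v≡12 (mod 17); (5|17)=-1, (12|17)=-1; sign (−1)^0·-1^1·-1^2 = -1.
(a,b)_5: α=9, u≡1; β=4, v≡1 (mod 5); (1|5)=+1, (1|5)=+1; sign (−1)^0·+1^4·+1^9 = +1.
(a,b)_∞: sgn(-5)=−, sgn(374)=+, so +1.
(a,b)_11: α=0, u≡2; β=1, v≡5 (mod 11); (2|11)=-1, (5|11)=+1; sign (−1)^0·-1^1·+1^0 = -1.
(a,b)_3: α=-2, u≡1; β=-4, v≡2 (mod 3); (1|3)=+1, (2|3)=-1; sign (−1)^0·+1^-4·-1^-2 = +1.
(a,b)_23: α=-2, u≡9; β=0, v≡12 (mod 23); (9|23)=+1, (12|23)=+1; sign (−1)^0·+1^0·+1^-2 = +1.
(a,b)_19: α=4, u≡3; β=2, v≡15 (mod 19); (3|19)=-1, (15|19)=-1; sign (−1)^0·-1^2·-1^4 = +1.
(a,b)_2: α=-4, β=-5; u≡3, v≡3 (mod 8); ε(u)ε(v)=1·1, αω(v)=-4·1, βω(u)=-5·1; sum ≡ 0  ⇒  +1.
|Ram(-5, 374)| = 2, even; anisotropic at {11, 17}.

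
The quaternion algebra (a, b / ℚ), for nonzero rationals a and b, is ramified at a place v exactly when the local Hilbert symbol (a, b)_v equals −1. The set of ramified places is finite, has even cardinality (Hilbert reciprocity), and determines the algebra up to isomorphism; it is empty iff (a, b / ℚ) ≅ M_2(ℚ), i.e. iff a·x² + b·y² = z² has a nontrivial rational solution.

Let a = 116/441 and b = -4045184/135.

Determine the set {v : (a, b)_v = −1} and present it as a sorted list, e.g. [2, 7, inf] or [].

[2, 3, 11, 17]

Mod squares: a ≡ 29, b ≡ -5610. Check v ∈ {∞, 2, 3, 5, 7, 11, 13, 17, 29}.
v=7: a=7^-2·(≡2), b=7^0·(≡2) mod 7; (2|7)=+1, (2|7)=+1; (−1)^{-2·0·3}·(+1)^0·(+1)^-2 = +1.
v=29: a=29^1·(≡20), b=29^0·(≡9) mod 29; (20|29)=+1, (9|29)=+1; (−1)^{1·0·14}·(+1)^0·(+1)^1 = +1.
v=∞: 29 > 0 and -5610 < 0  ⇒  (a,b)_∞ = +1.
v=2: v_2(a)=2, v_2(b)=7; units ≡ 5, 3 (mod 8); ε·ε+αω+βω = 0·1+2·1+7·1 ≡ 1  ⇒  (a,b)_2 = -1.
v=5: a=5^0·(≡1), b=5^-1·(≡3) mod 5; (1|5)=+1, (3|5)=-1; (−1)^{0·-1·2}·(+1)^-1·(-1)^0 = +1.
v=13: a=13^0·(≡1), b=13^2·(≡2) mod 13; (1|13)=+1, (2|13)=-1; (−1)^{0·2·6}·(+1)^2·(-1)^0 = +1.
v=17: a=17^0·(≡3), b=17^1·(≡3) mod 17; (3|17)=-1, (3|17)=-1; (−1)^{0·1·8}·(-1)^1·(-1)^0 = -1.
v=11: a=11^0·(≡6), b=11^1·(≡10) mod 11; (6|11)=-1, (10|11)=-1; (−1)^{0·1·5}·(-1)^1·(-1)^0 = -1.
v=3: a=3^-2·(≡2), b=3^-3·(≡2) mod 3; (2|3)=-1, (2|3)=-1; (−1)^{-2·-3·1}·(-1)^-3·(-1)^-2 = -1.
(29, -5610 / ℚ) ramifies at {2, 3, 11, 17}: a division algebra.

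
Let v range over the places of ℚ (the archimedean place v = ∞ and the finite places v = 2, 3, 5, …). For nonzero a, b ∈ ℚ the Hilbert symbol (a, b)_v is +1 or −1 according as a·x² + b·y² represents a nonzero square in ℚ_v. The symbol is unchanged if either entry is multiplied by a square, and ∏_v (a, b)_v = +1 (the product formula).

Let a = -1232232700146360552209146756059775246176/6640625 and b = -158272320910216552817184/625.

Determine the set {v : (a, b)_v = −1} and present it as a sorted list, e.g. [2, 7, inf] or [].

(a, b) ≡ (-266662, -114) mod (ℚ^×)²; places V = {2, 3, 5, 11, 17, 19, 23, 31, 43, ∞}.
(a,b)_2: α=5, β=5; u≡5, v≡7 (mod 8); ε(u)ε(v)=0·1, αω(v)=5·0, βω(u)=5·1; sum ≡ 1  ⇒  -1.
(a,b)_17: α=-1, u≡5; β=0, v≡10 (mod 17); (5|17)=-1, (10|17)=-1; sign (−1)^0·-1^0·-1^-1 = -1.
(a,b)_11: α=7, u≡6; β=4, v≡8 (mod 11); (6|11)=-1, (8|11)=-1; sign (−1)^0·-1^4·-1^7 = -1.
(a,b)_5: α=-8, u≡2; β=-4, v≡1 (mod 5); (2|5)=-1, (1|5)=+1; sign (−1)^0·-1^-4·+1^-8 = +1.
(a,b)_43: α=4, u≡38; β=2, v≡21 (mod 43); (38|43)=+1, (21|43)=+1; sign (−1)^0·+1^2·+1^4 = +1.
(a,b)_∞: sgn(-266662)=−, sgn(-114)=−, so -1.
(a,b)_3: α=14, u≡2; β=9, v≡1 (mod 3); (2|3)=-1, (1|3)=+1; sign (−1)^0·-1^9·+1^14 = -1.
(a,b)_31: α=7, u≡20; β=4, v≡8 (mod 31); (20|31)=+1, (8|31)=+1; sign (−1)^0·+1^4·+1^7 = +1.
(a,b)_23: α=3, u≡22; β=2, v≡4 (mod 23); (22|23)=-1, (4|23)=+1; sign (−1)^0·-1^2·+1^3 = +1.
(a,b)_19: α=2, u≡15; β=1, v≡3 (mod 19); (15|19)=-1, (3|19)=-1; sign (−1)^0·-1^1·-1^2 = -1.
|Ram(-266662, -114)| = 6, even; anisotropic at {2, 3, 11, 17, 19, ∞}.

[2, 3, 11, 17, 19, inf]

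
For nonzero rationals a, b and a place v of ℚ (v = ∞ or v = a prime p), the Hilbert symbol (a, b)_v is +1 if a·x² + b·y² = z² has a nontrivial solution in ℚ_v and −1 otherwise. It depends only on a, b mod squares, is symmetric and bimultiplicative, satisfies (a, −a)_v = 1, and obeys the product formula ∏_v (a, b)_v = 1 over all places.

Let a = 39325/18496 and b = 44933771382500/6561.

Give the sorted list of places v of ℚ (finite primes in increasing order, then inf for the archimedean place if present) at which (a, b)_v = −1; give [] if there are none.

[11, 13]

Mod squares: a ≡ 13, b ≡ 3031457. Check v ∈ {∞, 2, 3, 5, 7, 11, 13, 17, 29, 43}.
v=11: a=11^2·(≡10), b=11^3·(≡1) mod 11; (10|11)=-1, (1|11)=+1; (−1)^{2·3·5}·(-1)^3·(+1)^2 = -1.
v=17: a=17^-2·(≡16), b=17^1·(≡15) mod 17; (16|17)=+1, (15|17)=+1; (−1)^{-2·1·8}·(+1)^1·(+1)^-2 = +1.
v=29: a=29^0·(≡24), b=29^1·(≡3) mod 29; (24|29)=+1, (3|29)=-1; (−1)^{0·1·14}·(+1)^1·(-1)^0 = +1.
v=7: a=7^0·(≡3), b=7^2·(≡2) mod 7; (3|7)=-1, (2|7)=+1; (−1)^{0·2·3}·(-1)^2·(+1)^0 = +1.
v=43: a=43^0·(≡11), b=43^1·(≡8) mod 43; (11|43)=+1, (8|43)=-1; (−1)^{0·1·21}·(+1)^1·(-1)^0 = +1.
v=13: a=13^1·(≡10), b=13^1·(≡5) mod 13; (10|13)=+1, (5|13)=-1; (−1)^{1·1·6}·(+1)^1·(-1)^1 = -1.
v=2: v_2(a)=-6, v_2(b)=2; units ≡ 5, 1 (mod 8); ε·ε+αω+βω = 0·0+-6·0+2·1 ≡ 0  ⇒  (a,b)_2 = +1.
v=3: a=3^0·(≡1), b=3^-8·(≡2) mod 3; (1|3)=+1, (2|3)=-1; (−1)^{0·-8·1}·(+1)^-8·(-1)^0 = +1.
v=5: a=5^2·(≡3), b=5^4·(≡2) mod 5; (3|5)=-1, (2|5)=-1; (−1)^{2·4·2}·(-1)^4·(-1)^2 = +1.
v=∞: 13 > 0 and 3031457 > 0  ⇒  (a,b)_∞ = +1.
Ram(13, 3031457) = {11, 13}; no ℚ_11-point on the conic.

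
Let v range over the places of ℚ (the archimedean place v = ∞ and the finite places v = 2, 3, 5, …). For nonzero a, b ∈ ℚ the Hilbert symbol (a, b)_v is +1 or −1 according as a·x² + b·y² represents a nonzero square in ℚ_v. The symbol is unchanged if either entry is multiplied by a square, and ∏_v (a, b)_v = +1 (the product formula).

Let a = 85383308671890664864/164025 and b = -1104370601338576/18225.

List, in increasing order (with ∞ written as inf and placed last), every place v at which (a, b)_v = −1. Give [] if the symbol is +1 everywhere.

[2, 11, 19, 29]

Mod squares: a ≡ 3571056346, b ≡ -46189. Check v ∈ {∞, 2, 3, 5, 11, 13, 17, 19, 29, 31, 43}.
v=2: v_2(a)=5, v_2(b)=4; units ≡ 5, 3 (mod 8); ε·ε+αω+βω = 0·1+5·1+4·1 ≡ 1  ⇒  (a,b)_2 = -1.
v=13: a=13^1·(≡4), b=13^1·(≡1) mod 13; (4|13)=+1, (1|13)=+1; (−1)^{1·1·6}·(+1)^1·(+1)^1 = +1.
v=∞: 3571056346 > 0 and -46189 < 0  ⇒  (a,b)_∞ = +1.
v=11: a=11^1·(≡1), b=11^1·(≡4) mod 11; (1|11)=+1, (4|11)=+1; (−1)^{1·1·5}·(+1)^1·(+1)^1 = -1.
v=3: a=3^-8·(≡1), b=3^-6·(≡2) mod 3; (1|3)=+1, (2|3)=-1; (−1)^{-8·-6·1}·(+1)^-6·(-1)^-8 = +1.
v=29: a=29^3·(≡24), b=29^2·(≡21) mod 29; (24|29)=+1, (21|29)=-1; (−1)^{3·2·14}·(+1)^2·(-1)^3 = -1.
v=17: a=17^1·(≡5), b=17^1·(≡14) mod 17; (5|17)=-1, (14|17)=-1; (−1)^{1·1·8}·(-1)^1·(-1)^1 = +1.
v=31: a=31^3·(≡15), b=31^2·(≡28) mod 31; (15|31)=-1, (28|31)=+1; (−1)^{3·2·15}·(-1)^2·(+1)^3 = +1.
v=19: a=19^1·(≡16), b=19^1·(≡9) mod 19; (16|19)=+1, (9|19)=+1; (−1)^{1·1·9}·(+1)^1·(+1)^1 = -1.
v=5: a=5^-2·(≡4), b=5^-2·(≡1) mod 5; (4|5)=+1, (1|5)=+1; (−1)^{-2·-2·2}·(+1)^-2·(+1)^-2 = +1.
v=43: a=43^3·(≡3), b=43^2·(≡41) mod 43; (3|43)=-1, (41|43)=+1; (−1)^{3·2·21}·(-1)^2·(+1)^3 = +1.
Ram(3571056346, -46189) = {2, 11, 19, 29}; no ℚ_2-point on the conic.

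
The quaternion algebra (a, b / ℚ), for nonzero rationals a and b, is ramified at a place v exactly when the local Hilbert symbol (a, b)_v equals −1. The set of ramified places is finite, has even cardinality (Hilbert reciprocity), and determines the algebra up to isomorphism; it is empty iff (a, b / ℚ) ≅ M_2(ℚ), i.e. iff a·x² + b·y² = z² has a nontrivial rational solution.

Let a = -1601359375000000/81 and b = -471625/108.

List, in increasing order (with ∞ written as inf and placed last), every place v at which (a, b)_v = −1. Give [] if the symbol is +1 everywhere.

[3, 5, 7, inf]

Mod squares: a ≡ -7, b ≡ -1155. Check v ∈ {∞, 2, 3, 5, 7, 11}.
v=5: a=5^12·(≡2), b=5^3·(≡4) mod 5; (2|5)=-1, (4|5)=+1; (−1)^{12·3·2}·(-1)^3·(+1)^12 = -1.
v=3: a=3^-4·(≡2), b=3^-3·(≡2) mod 3; (2|3)=-1, (2|3)=-1; (−1)^{-4·-3·1}·(-1)^-3·(-1)^-4 = -1.
v=∞: -7 < 0 and -1155 < 0  ⇒  (a,b)_∞ = -1.
v=7: a=7^1·(≡6), b=7^3·(≡6) mod 7; (6|7)=-1, (6|7)=-1; (−1)^{1·3·3}·(-1)^3·(-1)^1 = -1.
v=11: a=11^4·(≡5), b=11^1·(≡4) mod 11; (5|11)=+1, (4|11)=+1; (−1)^{4·1·5}·(+1)^1·(+1)^4 = +1.
v=2: v_2(a)=6, v_2(b)=-2; units ≡ 1, 5 (mod 8); ε·ε+αω+βω = 0·0+6·1+-2·0 ≡ 0  ⇒  (a,b)_2 = +1.
|Ram(-7, -1155)| = 4, even; anisotropic at {3, 5, 7, ∞}.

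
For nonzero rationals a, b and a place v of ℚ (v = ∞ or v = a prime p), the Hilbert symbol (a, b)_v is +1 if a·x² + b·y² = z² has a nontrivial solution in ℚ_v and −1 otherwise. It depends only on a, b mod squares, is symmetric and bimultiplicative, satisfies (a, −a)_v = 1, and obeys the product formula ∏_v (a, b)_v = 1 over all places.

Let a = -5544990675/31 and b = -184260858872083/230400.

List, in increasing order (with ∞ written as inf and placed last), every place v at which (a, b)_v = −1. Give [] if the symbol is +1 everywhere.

[31, inf]

Mod squares: a ≡ -1732373, b ≡ -15471883. Check v ∈ {∞, 2, 3, 5, 7, 17, 29, 31, 37, 41, 47}.
v=29: a=29^1·(≡12), b=29^2·(≡5) mod 29; (12|29)=-1, (5|29)=+1; (−1)^{1·2·14}·(-1)^2·(+1)^1 = +1.
v=7: a=7^2·(≡1), b=7^3·(≡2) mod 7; (1|7)=+1, (2|7)=+1; (−1)^{2·3·3}·(+1)^3·(+1)^2 = +1.
v=31: a=31^-1·(≡2), b=31^1·(≡10) mod 31; (2|31)=+1, (10|31)=+1; (−1)^{-1·1·15}·(+1)^1·(+1)^-1 = -1.
v=3: a=3^4·(≡1), b=3^-2·(≡2) mod 3; (1|3)=+1, (2|3)=-1; (−1)^{4·-2·1}·(+1)^-2·(-1)^4 = +1.
v=17: a=17^0·(≡6), b=17^2·(≡13) mod 17; (6|17)=-1, (13|17)=+1; (−1)^{0·2·8}·(-1)^2·(+1)^0 = +1.
v=47: a=47^1·(≡7), b=47^1·(≡43) mod 47; (7|47)=+1, (43|47)=-1; (−1)^{1·1·23}·(+1)^1·(-1)^1 = +1.
v=2: v_2(a)=0, v_2(b)=-10; units ≡ 3, 5 (mod 8); ε·ε+αω+βω = 1·0+0·1+-10·1 ≡ 0  ⇒  (a,b)_2 = +1.
v=5: a=5^2·(≡3), b=5^-2·(≡2) mod 5; (3|5)=-1, (2|5)=-1; (−1)^{2·-2·2}·(-1)^-2·(-1)^2 = +1.
v=∞: -1732373 < 0 and -15471883 < 0  ⇒  (a,b)_∞ = -1.
v=37: a=37^0·(≡36), b=37^1·(≡20) mod 37; (36|37)=+1, (20|37)=-1; (−1)^{0·1·18}·(+1)^1·(-1)^0 = +1.
v=41: a=41^1·(≡5), b=41^1·(≡16) mod 41; (5|41)=+1, (16|41)=+1; (−1)^{1·1·20}·(+1)^1·(+1)^1 = +1.
Ram(-1732373, -15471883) = {31, ∞}; no ℚ_31-point on the conic.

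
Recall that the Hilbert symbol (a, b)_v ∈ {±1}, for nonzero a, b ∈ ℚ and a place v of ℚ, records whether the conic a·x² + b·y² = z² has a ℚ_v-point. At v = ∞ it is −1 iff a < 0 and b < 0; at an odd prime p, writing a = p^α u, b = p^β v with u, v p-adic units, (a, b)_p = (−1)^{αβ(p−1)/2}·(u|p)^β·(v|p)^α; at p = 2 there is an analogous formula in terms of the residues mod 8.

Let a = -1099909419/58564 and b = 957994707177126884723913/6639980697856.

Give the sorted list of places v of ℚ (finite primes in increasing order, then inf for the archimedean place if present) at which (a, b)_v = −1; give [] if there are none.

[3, 7, 13, 41]

Mod squares: a ≡ -26691, b ≡ 273. Check v ∈ {∞, 2, 3, 7, 11, 13, 29, 31, 41}.
v=∞: -26691 < 0 and 273 > 0  ⇒  (a,b)_∞ = +1.
v=2: v_2(a)=-2, v_2(b)=-8; units ≡ 5, 1 (mod 8); ε·ε+αω+βω = 0·0+-2·0+-8·1 ≡ 0  ⇒  (a,b)_2 = +1.
v=3: a=3^1·(≡1), b=3^3·(≡1) mod 3; (1|3)=+1, (1|3)=+1; (−1)^{1·3·1}·(+1)^3·(+1)^1 = -1.
v=13: a=13^0·(≡11), b=13^3·(≡5) mod 13; (11|13)=-1, (5|13)=-1; (−1)^{0·3·6}·(-1)^3·(-1)^0 = -1.
v=11: a=11^-4·(≡10), b=11^-10·(≡5) mod 11; (10|11)=-1, (5|11)=+1; (−1)^{-4·-10·5}·(-1)^-10·(+1)^-4 = +1.
v=29: a=29^2·(≡21), b=29^6·(≡15) mod 29; (21|29)=-1, (15|29)=-1; (−1)^{2·6·14}·(-1)^6·(-1)^2 = +1.
v=7: a=7^3·(≡1), b=7^5·(≡1) mod 7; (1|7)=+1, (1|7)=+1; (−1)^{3·5·3}·(+1)^5·(+1)^3 = -1.
v=31: a=31^1·(≡14), b=31^2·(≡28) mod 31; (14|31)=+1, (28|31)=+1; (−1)^{1·2·15}·(+1)^2·(+1)^1 = +1.
v=41: a=41^1·(≡32), b=41^2·(≡17) mod 41; (32|41)=+1, (17|41)=-1; (−1)^{1·2·20}·(+1)^2·(-1)^1 = -1.
Ram(-26691, 273) = {3, 7, 13, 41}; no ℚ_3-point on the conic.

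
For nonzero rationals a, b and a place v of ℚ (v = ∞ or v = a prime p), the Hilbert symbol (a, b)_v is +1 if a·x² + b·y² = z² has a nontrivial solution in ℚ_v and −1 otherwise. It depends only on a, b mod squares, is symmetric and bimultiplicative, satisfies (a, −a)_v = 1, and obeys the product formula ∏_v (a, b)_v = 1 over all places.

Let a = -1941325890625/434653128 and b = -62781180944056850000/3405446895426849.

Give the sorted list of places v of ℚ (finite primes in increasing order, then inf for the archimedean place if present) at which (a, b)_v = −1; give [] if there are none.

[17, inf]

(a, b) ≡ (-7106, -17765) mod (ℚ^×)²; places V = {2, 3, 5, 7, 11, 13, 17, 19, 29, ∞}.
(a,b)_∞: sgn(-7106)=−, sgn(-17765)=−, so -1.
(a,b)_29: α=0, u≡5; β=-2, v≡27 (mod 29); (5|29)=+1, (27|29)=-1; sign (−1)^0·+1^-2·-1^0 = +1.
(a,b)_19: α=1, u≡7; β=1, v≡12 (mod 19); (7|19)=+1, (12|19)=-1; sign (−1)^1·+1^1·-1^1 = +1.
(a,b)_7: α=-2, u≡6; β=-4, v≡4 (mod 7); (6|7)=-1, (4|7)=+1; sign (−1)^0·-1^-4·+1^-2 = +1.
(a,b)_13: α=-2, u≡7; β=-4, v≡6 (mod 13); (7|13)=-1, (6|13)=-1; sign (−1)^0·-1^-4·-1^-2 = +1.
(a,b)_2: α=-3, β=4; u≡7, v≡3 (mod 8); ε(u)ε(v)=1·1, αω(v)=-3·1, βω(u)=4·0; sum ≡ 0  ⇒  +1.
(a,b)_17: α=3, u≡14; β=7, v≡8 (mod 17); (14|17)=-1, (8|17)=+1; sign (−1)^0·-1^7·+1^3 = -1.
(a,b)_3: α=-8, u≡1; β=-10, v≡1 (mod 3); (1|3)=+1, (1|3)=+1; sign (−1)^0·+1^-10·+1^-8 = +1.
(a,b)_11: α=3, u≡9; β=5, v≡6 (mod 11); (9|11)=+1, (6|11)=-1; sign (−1)^1·+1^5·-1^3 = +1.
(a,b)_5: α=6, u≡1; β=5, v≡2 (mod 5); (1|5)=+1, (2|5)=-1; sign (−1)^0·+1^5·-1^6 = +1.
|Ram(-7106, -17765)| = 2, even; anisotropic at {17, ∞}.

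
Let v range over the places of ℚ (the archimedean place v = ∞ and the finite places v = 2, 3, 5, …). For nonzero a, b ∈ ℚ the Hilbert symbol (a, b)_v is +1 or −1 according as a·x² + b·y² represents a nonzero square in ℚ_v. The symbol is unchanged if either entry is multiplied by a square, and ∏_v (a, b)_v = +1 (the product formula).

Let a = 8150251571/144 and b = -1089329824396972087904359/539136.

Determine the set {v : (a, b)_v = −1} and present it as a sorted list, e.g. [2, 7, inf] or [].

[2, 7, 13, 17]

(a, b) ≡ (70091, -806) mod (ℚ^×)²; places V = {2, 3, 7, 11, 13, 17, 19, 23, 31, ∞}.
(a,b)_31: α=3, u≡22; β=7, v≡20 (mod 31); (22|31)=-1, (20|31)=+1; sign (−1)^1·-1^7·+1^3 = +1.
(a,b)_7: α=1, u≡3; β=2, v≡5 (mod 7); (3|7)=-1, (5|7)=-1; sign (−1)^0·-1^2·-1^1 = -1.
(a,b)_19: α=1, u≡2; β=2, v≡7 (mod 19); (2|19)=-1, (7|19)=+1; sign (−1)^0·-1^2·+1^1 = +1.
(a,b)_∞: sgn(70091)=+, sgn(-806)=−, so +1.
(a,b)_2: α=-4, β=-9; u≡3, v≡5 (mod 8); ε(u)ε(v)=1·0, αω(v)=-4·1, βω(u)=-9·1; sum ≡ 1  ⇒  -1.
(a,b)_3: α=-2, u≡2; β=-4, v≡1 (mod 3); (2|3)=-1, (1|3)=+1; sign (−1)^0·-1^-4·+1^-2 = +1.
(a,b)_17: α=1, u≡16; β=2, v≡12 (mod 17); (16|17)=+1, (12|17)=-1; sign (−1)^0·+1^2·-1^1 = -1.
(a,b)_13: α=0, u≡7; β=-1, v≡9 (mod 13); (7|13)=-1, (9|13)=+1; sign (−1)^0·-1^-1·+1^0 = -1.
(a,b)_23: α=0, u≡19; β=2, v≡11 (mod 23); (19|23)=-1, (11|23)=-1; sign (−1)^0·-1^2·-1^0 = +1.
(a,b)_11: α=2, u≡7; β=4, v≡8 (mod 11); (7|11)=-1, (8|11)=-1; sign (−1)^0·-1^4·-1^2 = +1.
(70091, -806 / ℚ) ramifies at {2, 7, 13, 17}: a division algebra.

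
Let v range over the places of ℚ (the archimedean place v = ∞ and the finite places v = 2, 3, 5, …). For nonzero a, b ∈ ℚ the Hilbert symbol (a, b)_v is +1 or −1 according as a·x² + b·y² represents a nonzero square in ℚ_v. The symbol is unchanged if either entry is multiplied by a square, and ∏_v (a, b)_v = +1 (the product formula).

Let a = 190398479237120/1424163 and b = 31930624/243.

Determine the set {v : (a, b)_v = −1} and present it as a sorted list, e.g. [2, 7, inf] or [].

(a, b) ≡ (2381190, 374187) mod (ℚ^×)²; places V = {2, 3, 5, 7, 11, 13, 17, 23, 29, 53, ∞}.
(a,b)_17: α=1, u≡5; β=1, v≡2 (mod 17); (5|17)=-1, (2|17)=+1; sign (−1)^0·-1^1·+1^1 = -1.
(a,b)_53: α=-2, u≡52; β=0, v≡13 (mod 53); (52|53)=+1, (13|53)=+1; sign (−1)^0·+1^0·+1^-2 = +1.
(a,b)_∞: sgn(2381190)=+, sgn(374187)=+, so +1.
(a,b)_3: α=-1, u≡2; β=-5, v≡1 (mod 3); (2|3)=-1, (1|3)=+1; sign (−1)^1·-1^-5·+1^-1 = +1.
(a,b)_11: α=4, u≡1; β=1, v≡5 (mod 11); (1|11)=+1, (5|11)=+1; sign (−1)^0·+1^1·+1^4 = +1.
(a,b)_29: α=1, u≡17; β=1, v≡17 (mod 29); (17|29)=-1, (17|29)=-1; sign (−1)^0·-1^1·-1^1 = +1.
(a,b)_2: α=15, β=8; u≡3, v≡3 (mod 8); ε(u)ε(v)=1·1, αω(v)=15·1, βω(u)=8·1; sum ≡ 0  ⇒  +1.
(a,b)_23: α=1, u≡17; β=1, v≡13 (mod 23); (17|23)=-1, (13|23)=+1; sign (−1)^1·-1^1·+1^1 = +1.
(a,b)_13: α=-2, u≡8; β=0, v≡7 (mod 13); (8|13)=-1, (7|13)=-1; sign (−1)^0·-1^0·-1^-2 = +1.
(a,b)_5: α=1, u≡3; β=0, v≡3 (mod 5); (3|5)=-1, (3|5)=-1; sign (−1)^0·-1^0·-1^1 = -1.
(a,b)_7: α=1, u≡6; β=0, v≡1 (mod 7); (6|7)=-1, (1|7)=+1; sign (−1)^0·-1^0·+1^1 = +1.
|Ram(2381190, 374187)| = 2, even; anisotropic at {5, 17}.

[5, 17]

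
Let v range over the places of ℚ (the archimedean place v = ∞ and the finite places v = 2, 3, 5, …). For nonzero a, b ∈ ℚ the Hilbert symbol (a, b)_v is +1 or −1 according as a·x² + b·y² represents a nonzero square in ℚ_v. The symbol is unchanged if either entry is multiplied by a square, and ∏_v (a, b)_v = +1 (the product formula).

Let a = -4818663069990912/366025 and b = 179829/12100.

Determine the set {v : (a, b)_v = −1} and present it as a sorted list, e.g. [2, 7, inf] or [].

[]

Mod squares: a ≡ -1537, b ≡ 19981. Check v ∈ {∞, 2, 3, 5, 11, 13, 29, 53}.
v=2: v_2(a)=14, v_2(b)=-2; units ≡ 7, 5 (mod 8); ε·ε+αω+βω = 1·0+14·1+-2·0 ≡ 0  ⇒  (a,b)_2 = +1.
v=∞: -1537 < 0 and 19981 > 0  ⇒  (a,b)_∞ = +1.
v=53: a=53^3·(≡13), b=53^1·(≡10) mod 53; (13|53)=+1, (10|53)=+1; (−1)^{3·1·26}·(+1)^1·(+1)^3 = +1.
v=3: a=3^4·(≡2), b=3^2·(≡1) mod 3; (2|3)=-1, (1|3)=+1; (−1)^{4·2·1}·(-1)^2·(+1)^4 = +1.
v=5: a=5^-2·(≡3), b=5^-2·(≡1) mod 5; (3|5)=-1, (1|5)=+1; (−1)^{-2·-2·2}·(-1)^-2·(+1)^-2 = +1.
v=29: a=29^3·(≡7), b=29^1·(≡20) mod 29; (7|29)=+1, (20|29)=+1; (−1)^{3·1·14}·(+1)^1·(+1)^3 = +1.
v=11: a=11^-4·(≡4), b=11^-2·(≡1) mod 11; (4|11)=+1, (1|11)=+1; (−1)^{-4·-2·5}·(+1)^-2·(+1)^-4 = +1.
v=13: a=13^0·(≡4), b=13^1·(≡4) mod 13; (4|13)=+1, (4|13)=+1; (−1)^{0·1·6}·(+1)^1·(+1)^0 = +1.
Every local symbol is +1, so the conic -1537·x² + 19981·y² = z² has ℚ_v-points for all v and hence a ℚ-point; (a, b / ℚ) ≅ M_2(ℚ).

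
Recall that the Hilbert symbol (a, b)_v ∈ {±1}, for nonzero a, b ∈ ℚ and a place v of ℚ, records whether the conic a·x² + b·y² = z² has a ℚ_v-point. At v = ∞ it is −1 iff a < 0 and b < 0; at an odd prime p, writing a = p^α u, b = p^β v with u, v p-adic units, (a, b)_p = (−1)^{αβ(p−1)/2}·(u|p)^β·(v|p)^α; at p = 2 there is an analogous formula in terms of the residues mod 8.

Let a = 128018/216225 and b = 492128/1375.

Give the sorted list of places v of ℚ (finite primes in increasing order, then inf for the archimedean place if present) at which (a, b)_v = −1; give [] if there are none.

[2, 5, 11, 13]

Mod squares: a ≡ 2, b ≡ 10010. Check v ∈ {∞, 2, 3, 5, 7, 11, 13, 23, 31}.
v=31: a=31^-2·(≡14), b=31^0·(≡20) mod 31; (14|31)=+1, (20|31)=+1; (−1)^{-2·0·15}·(+1)^0·(+1)^-2 = +1.
v=11: a=11^2·(≡10), b=11^-1·(≡8) mod 11; (10|11)=-1, (8|11)=-1; (−1)^{2·-1·5}·(-1)^-1·(-1)^2 = -1.
v=13: a=13^0·(≡8), b=13^3·(≡12) mod 13; (8|13)=-1, (12|13)=+1; (−1)^{0·3·6}·(-1)^3·(+1)^0 = -1.
v=5: a=5^-2·(≡2), b=5^-3·(≡3) mod 5; (2|5)=-1, (3|5)=-1; (−1)^{-2·-3·2}·(-1)^-3·(-1)^-2 = -1.
v=∞: 2 > 0 and 10010 > 0  ⇒  (a,b)_∞ = +1.
v=2: v_2(a)=1, v_2(b)=5; units ≡ 1, 5 (mod 8); ε·ε+αω+βω = 0·0+1·1+5·0 ≡ 1  ⇒  (a,b)_2 = -1.
v=7: a=7^0·(≡1), b=7^1·(≡1) mod 7; (1|7)=+1, (1|7)=+1; (−1)^{0·1·3}·(+1)^1·(+1)^0 = +1.
v=3: a=3^-2·(≡2), b=3^0·(≡2) mod 3; (2|3)=-1, (2|3)=-1; (−1)^{-2·0·1}·(-1)^0·(-1)^-2 = +1.
v=23: a=23^2·(≡6), b=23^0·(≡19) mod 23; (6|23)=+1, (19|23)=-1; (−1)^{2·0·11}·(+1)^0·(-1)^2 = +1.
Ram(2, 10010) = {2, 5, 11, 13}; no ℚ_2-point on the conic.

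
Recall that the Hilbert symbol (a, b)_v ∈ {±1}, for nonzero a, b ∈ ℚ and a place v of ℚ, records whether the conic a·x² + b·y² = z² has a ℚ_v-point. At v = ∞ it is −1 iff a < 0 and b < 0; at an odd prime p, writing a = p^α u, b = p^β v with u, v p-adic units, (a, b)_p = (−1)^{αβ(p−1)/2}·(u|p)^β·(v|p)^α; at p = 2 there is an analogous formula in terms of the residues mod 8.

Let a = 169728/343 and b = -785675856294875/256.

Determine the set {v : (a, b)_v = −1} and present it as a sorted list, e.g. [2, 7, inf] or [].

[7, 13, 17, 31]

Mod squares: a ≡ 4641, b ≡ -267995. Check v ∈ {∞, 2, 3, 5, 7, 13, 17, 19, 31}.
v=∞: 4641 > 0 and -267995 < 0  ⇒  (a,b)_∞ = +1.
v=7: a=7^-3·(≡6), b=7^5·(≡3) mod 7; (6|7)=-1, (3|7)=-1; (−1)^{-3·5·3}·(-1)^5·(-1)^-3 = -1.
v=17: a=17^1·(≡13), b=17^2·(≡3) mod 17; (13|17)=+1, (3|17)=-1; (−1)^{1·2·8}·(+1)^2·(-1)^1 = -1.
v=2: v_2(a)=8, v_2(b)=-8; units ≡ 1, 5 (mod 8); ε·ε+αω+βω = 0·0+8·1+-8·0 ≡ 0  ⇒  (a,b)_2 = +1.
v=3: a=3^1·(≡2), b=3^0·(≡1) mod 3; (2|3)=-1, (1|3)=+1; (−1)^{1·0·1}·(-1)^0·(+1)^1 = +1.
v=19: a=19^0·(≡1), b=19^1·(≡8) mod 19; (1|19)=+1, (8|19)=-1; (−1)^{0·1·9}·(+1)^1·(-1)^0 = +1.
v=5: a=5^0·(≡1), b=5^3·(≡1) mod 5; (1|5)=+1, (1|5)=+1; (−1)^{0·3·2}·(+1)^3·(+1)^0 = +1.
v=31: a=31^0·(≡17), b=31^1·(≡10) mod 31; (17|31)=-1, (10|31)=+1; (−1)^{0·1·15}·(-1)^1·(+1)^0 = -1.
v=13: a=13^1·(≡6), b=13^3·(≡4) mod 13; (6|13)=-1, (4|13)=+1; (−1)^{1·3·6}·(-1)^3·(+1)^1 = -1.
Ram(4641, -267995) = {7, 13, 17, 31}; no ℚ_7-point on the conic.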